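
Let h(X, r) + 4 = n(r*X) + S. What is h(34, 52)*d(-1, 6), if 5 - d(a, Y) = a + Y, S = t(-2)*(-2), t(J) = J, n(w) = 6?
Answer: 0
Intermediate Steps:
S = 4 (S = -2*(-2) = 4)
h(X, r) = 6 (h(X, r) = -4 + (6 + 4) = -4 + 10 = 6)
d(a, Y) = 5 - Y - a (d(a, Y) = 5 - (a + Y) = 5 - (Y + a) = 5 + (-Y - a) = 5 - Y - a)
h(34, 52)*d(-1, 6) = 6*(5 - 1*6 - 1*(-1)) = 6*(5 - 6 + 1) = 6*0 = 0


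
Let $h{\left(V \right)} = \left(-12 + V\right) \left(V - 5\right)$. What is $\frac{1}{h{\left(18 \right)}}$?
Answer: $\frac{1}{78} \approx 0.012821$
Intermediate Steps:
$h{\left(V \right)} = \left(-12 + V\right) \left(-5 + V\right)$
$\frac{1}{h{\left(18 \right)}} = \frac{1}{60 + 18^{2} - 306} = \frac{1}{60 + 324 - 306} = \frac{1}{78}$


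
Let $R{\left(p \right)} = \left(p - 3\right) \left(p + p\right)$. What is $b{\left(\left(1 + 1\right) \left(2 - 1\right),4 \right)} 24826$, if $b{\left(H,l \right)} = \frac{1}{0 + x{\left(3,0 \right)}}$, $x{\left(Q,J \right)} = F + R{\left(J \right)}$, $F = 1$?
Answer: $24826$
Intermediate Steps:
$R{\left(p \right)} = 2 p \left(-3 + p\right)$ ($R{\left(p \right)} = \left(-3 + p\right) 2 p = 2 p \left(-3 + p\right)$)
$x{\left(Q,J \right)} = 1 + 2 J \left(-3 + J\right)$
$b{\left(H,l \right)} = 1$ ($b{\left(H,l \right)} = \frac{1}{0 + \left(1 + 2 \cdot 0 \left(-3 + 0\right)\right)} = \frac{1}{0 + \left(1 + 2 \cdot 0 \left(-3\right)\right)} = \frac{1}{0 + \left(1 + 0\right)} = \frac{1}{0 + 1} = 1^{-1} = 1$)
$b{\left(\left(1 + 1\right) \left(2 - 1\right),4 \right)} 24826 = 1 \cdot 24826 = 24826$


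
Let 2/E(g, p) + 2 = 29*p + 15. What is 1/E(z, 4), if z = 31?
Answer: 129/2 ≈ 64.500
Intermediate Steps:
E(g, p) = 2/(13 + 29*p) (E(g, p) = 2/(-2 + (29*p + 15)) = 2/(-2 + (15 + 29*p)) = 2/(13 + 29*p))
1/E(z, 4) = 1/(2/(13 + 29*4)) = 1/(2/(13 + 116)) = 1/(2/129) = 129/2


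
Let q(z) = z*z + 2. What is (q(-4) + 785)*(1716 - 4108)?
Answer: -1920776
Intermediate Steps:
q(z) = 2 + z**2 (q(z) = z**2 + 2 = 2 + z**2)
(q(-4) + 785)*(1716 - 4108) = ((2 + (-4)**2) + 785)*(1716 - 4108) = ((2 + 16) + 785)*(-2392) = (18 + 785)*(-2392) = 803*(-2392) = -1920776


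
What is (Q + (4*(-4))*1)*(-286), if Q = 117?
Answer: -28886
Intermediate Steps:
(Q + (4*(-4))*1)*(-286) = (117 + (4*(-4))*1)*(-286) = (117 - 16*1)*(-286) = (117 - 16)*(-286) = 101*(-286) = -28886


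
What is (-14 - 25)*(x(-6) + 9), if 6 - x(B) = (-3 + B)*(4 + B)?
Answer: 117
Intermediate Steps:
x(B) = 6 - (-3 + B)*(4 + B)
(-14 - 25)*(x(-6) + 9) = (-14 - 25)*((18 - 1*(-6) - 1*(-6)²) + 9) = -39*((18 + 6 - 1*36) + 9) = -39*((18 + 6 - 36) + 9) = -39*(-12 + 9) = -39*(-3) = 117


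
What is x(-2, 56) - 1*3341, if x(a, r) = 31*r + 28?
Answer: -1577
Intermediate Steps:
x(a, r) = 28 + 31*r
x(-2, 56) - 1*3341 = (28 + 31*56) - 1*3341 = (28 + 1736) - 3341 = 1764 - 3341 = -1577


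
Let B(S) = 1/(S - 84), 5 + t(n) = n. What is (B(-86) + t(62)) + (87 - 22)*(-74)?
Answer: -808011/170 ≈ -4753.0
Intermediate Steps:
t(n) = -5 + n
B(S) = 1/(-84 + S)
(B(-86) + t(62)) + (87 - 22)*(-74) = (1/(-84 - 86) + (-5 + 62)) + (87 - 22)*(-74) = (1/(-170) + 57) + 65*(-74) = (-1/170 + 57) - 4810 = 9689/170 - 4810 = -808011/170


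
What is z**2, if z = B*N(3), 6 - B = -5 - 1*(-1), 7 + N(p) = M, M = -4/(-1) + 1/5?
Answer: 784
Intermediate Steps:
M = 21/5 (M = -4*(-1) + 1*(1/5) = 4 + 1/5 = 21/5 ≈ 4.2000)
N(p) = -14/5 (N(p) = -7 + 21/5 = -14/5)
B = 10 (B = 6 - (-5 - 1*(-1)) = 6 - (-5 + 1) = 6 - 1*(-4) = 6 + 4 = 10)
z = -28 (z = 10*(-14/5) = -28)
z**2 = (-28)**2 = 784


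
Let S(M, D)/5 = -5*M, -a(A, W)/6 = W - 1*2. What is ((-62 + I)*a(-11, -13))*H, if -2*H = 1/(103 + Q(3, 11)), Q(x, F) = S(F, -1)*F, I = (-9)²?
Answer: 285/974 ≈ 0.29261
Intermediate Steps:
a(A, W) = 12 - 6*W (a(A, W) = -6*(W - 1*2) = -6*(W - 2) = -6*(-2 + W) = 12 - 6*W)
S(M, D) = -25*M (S(M, D) = 5*(-5*M) = -25*M)
I = 81
Q(x, F) = -25*F² (Q(x, F) = (-25*F)*F = -25*F²)
H = 1/5844 (H = -1/(2*(103 - 25*11²)) = -1/(2*(103 - 25*121)) = -1/(2*(103 - 3025)) = -½/(-2922) = -½*(-1/2922) = 1/5844 ≈ 0.00017112)
((-62 + I)*a(-11, -13))*H = ((-62 + 81)*(12 - 6*(-13)))*(1/5844) = (19*(12 + 78))*(1/5844) = (19*90)*(1/5844) = 1710*(1/5844) = 285/974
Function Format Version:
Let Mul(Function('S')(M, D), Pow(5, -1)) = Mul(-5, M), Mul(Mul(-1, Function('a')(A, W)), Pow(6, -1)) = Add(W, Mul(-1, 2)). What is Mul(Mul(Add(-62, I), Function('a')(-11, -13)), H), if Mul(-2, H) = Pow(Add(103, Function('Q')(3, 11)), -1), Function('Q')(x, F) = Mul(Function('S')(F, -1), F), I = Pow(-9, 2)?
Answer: Rational(285, 974) ≈ 0.29261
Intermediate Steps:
Function('a')(A, W) = Add(12, Mul(-6, W)) (Function('a')(A, W) = Mul(-6, Add(W, Mul(-1, 2))) = Mul(-6, Add(W, -2)) = Mul(-6, Add(-2, W)) = Add(12, Mul(-6, W)))
Function('S')(M, D) = Mul(-25, M) (Function('S')(M, D) = Mul(5, Mul(-5, M)) = Mul(-25, M))
I = 81
Function('Q')(x, F) = Mul(-25, Pow(F, 2)) (Function('Q')(x, F) = Mul(Mul(-25, F), F) = Mul(-25, Pow(F, 2)))
H = Rational(1, 5844) (H = Mul(Rational(-1, 2), Pow(Add(103, Mul(-25, Pow(11, 2))), -1)) = Mul(Rational(-1, 2), Pow(Add(103, Mul(-25, 121)), -1)) = Mul(Rational(-1, 2), Pow(Add(103, -3025), -1)) = Mul(Rational(-1, 2), Pow(-2922, -1)) = Mul(Rational(-1, 2), Rational(-1, 2922)) = Rational(1, 5844) ≈ 0.00017112)
Mul(Mul(Add(-62, I), Function('a')(-11, -13)), H) = Mul(Mul(Add(-62, 81), Add(12, Mul(-6, -13))), Rational(1, 5844)) = Mul(Mul(19, Add(12, 78)), Rational(1, 5844)) = Mul(Mul(19, 90), Rational(1, 5844)) = Mul(1710, Rational(1, 5844)) = Rational(285, 974)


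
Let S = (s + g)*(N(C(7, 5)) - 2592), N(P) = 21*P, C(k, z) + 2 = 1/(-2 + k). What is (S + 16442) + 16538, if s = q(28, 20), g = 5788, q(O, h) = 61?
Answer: -76743601/5 ≈ -1.5349e+7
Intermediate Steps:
C(k, z) = -2 + 1/(-2 + k)
s = 61
S = -76908501/5 (S = (61 + 5788)*(21*((5 - 2*7)/(-2 + 7)) - 2592) = 5849*(21*((5 - 14)/5) - 2592) = 5849*(21*((1/5)*(-9)) - 2592) = 5849*(21*(-9/5) - 2592) = 5849*(-189/5 - 2592) = 5849*(-13149/5) = -76908501/5 ≈ -1.5382e+7)
(S + 16442) + 16538 = (-76908501/5 + 16442) + 16538 = -76826291/5 + 16538 = -76743601/5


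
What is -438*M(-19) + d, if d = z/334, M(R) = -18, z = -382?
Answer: 1316437/167 ≈ 7882.9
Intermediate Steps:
d = -191/167 (d = -382/334 = -382*1/334 = -191/167 ≈ -1.1437)
-438*M(-19) + d = -438*(-18) - 191/167 = 7884 - 191/167 = 1316437/167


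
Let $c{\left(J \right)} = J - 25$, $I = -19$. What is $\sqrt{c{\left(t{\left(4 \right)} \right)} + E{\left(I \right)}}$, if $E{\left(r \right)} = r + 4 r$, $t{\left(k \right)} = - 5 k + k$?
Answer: $2 i \sqrt{34} \approx 11.662 i$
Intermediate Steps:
$t{\left(k \right)} = - 4 k$
$E{\left(r \right)} = 5 r$
$c{\left(J \right)} = -25 + J$ ($c{\left(J \right)} = J - 25 = -25 + J$)
$\sqrt{c{\left(t{\left(4 \right)} \right)} + E{\left(I \right)}} = \sqrt{\left(-25 - 16\right) + 5 \left(-19\right)} = \sqrt{\left(-25 - 16\right) - 95} = \sqrt{-41 - 95} = \sqrt{-136} = 2 i \sqrt{34}$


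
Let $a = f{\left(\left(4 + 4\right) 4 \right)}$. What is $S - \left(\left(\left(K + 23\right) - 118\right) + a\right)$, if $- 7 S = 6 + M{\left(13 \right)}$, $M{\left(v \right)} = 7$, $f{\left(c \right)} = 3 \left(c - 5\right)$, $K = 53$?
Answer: $- \frac{286}{7} \approx -40.857$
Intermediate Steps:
$f{\left(c \right)} = -15 + 3 c$ ($f{\left(c \right)} = 3 \left(-5 + c\right) = -15 + 3 c$)
$a = 81$ ($a = -15 + 3 \left(4 + 4\right) 4 = -15 + 3 \cdot 8 \cdot 4 = -15 + 3 \cdot 32 = -15 + 96 = 81$)
$S = - \frac{13}{7}$ ($S = - \frac{6 + 7}{7} = \left(- \frac{1}{7}\right) 13 = - \frac{13}{7} \approx -1.8571$)
$S - \left(\left(\left(K + 23\right) - 118\right) + a\right) = - \frac{13}{7} - \left(\left(\left(53 + 23\right) - 118\right) + 81\right) = - \frac{13}{7} - \left(\left(76 - 118\right) + 81\right) = - \frac{13}{7} - \left(-42 + 81\right) = - \frac{13}{7} - 39 = - \frac{286}{7}$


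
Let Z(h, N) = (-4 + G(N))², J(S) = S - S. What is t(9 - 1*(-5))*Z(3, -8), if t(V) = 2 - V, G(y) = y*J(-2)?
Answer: -192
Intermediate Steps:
J(S) = 0
G(y) = 0 (G(y) = y*0 = 0)
Z(h, N) = 16 (Z(h, N) = (-4 + 0)² = (-4)² = 16)
t(9 - 1*(-5))*Z(3, -8) = (2 - (9 - 1*(-5)))*16 = (2 - (9 + 5))*16 = (2 - 1*14)*16 = (2 - 14)*16 = -12*16 = -192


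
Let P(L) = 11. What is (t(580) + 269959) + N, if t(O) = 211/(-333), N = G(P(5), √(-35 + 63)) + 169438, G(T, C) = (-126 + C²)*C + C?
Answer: 146318990/333 - 194*√7 ≈ 4.3888e+5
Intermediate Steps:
G(T, C) = C + C*(-126 + C²) (G(T, C) = C*(-126 + C²) + C = C + C*(-126 + C²))
N = 169438 - 194*√7 (N = √(-35 + 63)*(-125 + (√(-35 + 63))²) + 169438 = √28*(-125 + (√28)²) + 169438 = (2*√7)*(-125 + (2*√7)²) + 169438 = (2*√7)*(-125 + 28) + 169438 = (2*√7)*(-97) + 169438 = -194*√7 + 169438 = 169438 - 194*√7 ≈ 1.6892e+5)
t(O) = -211/333 (t(O) = 211*(-1/333) = -211/333)
(t(580) + 269959) + N = (-211/333 + 269959) + (169438 - 194*√7) = 89896136/333 + (169438 - 194*√7) = 146318990/333 - 194*√7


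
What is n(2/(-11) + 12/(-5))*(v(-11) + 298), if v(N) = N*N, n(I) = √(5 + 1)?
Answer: 419*√6 ≈ 1026.3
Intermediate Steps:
n(I) = √6
v(N) = N²
n(2/(-11) + 12/(-5))*(v(-11) + 298) = √6*((-11)² + 298) = √6*(121 + 298) = √6*419 = 419*√6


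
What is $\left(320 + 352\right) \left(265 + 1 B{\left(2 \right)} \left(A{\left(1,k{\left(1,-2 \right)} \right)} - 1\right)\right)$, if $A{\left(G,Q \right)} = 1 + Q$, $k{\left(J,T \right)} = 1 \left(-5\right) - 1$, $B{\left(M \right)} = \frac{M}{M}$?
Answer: $174048$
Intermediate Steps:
$B{\left(M \right)} = 1$
$k{\left(J,T \right)} = -6$ ($k{\left(J,T \right)} = -5 - 1 = -6$)
$\left(320 + 352\right) \left(265 + 1 B{\left(2 \right)} \left(A{\left(1,k{\left(1,-2 \right)} \right)} - 1\right)\right) = \left(320 + 352\right) \left(265 + 1 \cdot 1 \left(\left(1 - 6\right) - 1\right)\right) = 672 \left(265 + 1 \left(-5 - 1\right)\right) = 672 \left(265 + 1 \left(-6\right)\right) = 672 \left(265 - 6\right) = 672 \cdot 259 = 174048$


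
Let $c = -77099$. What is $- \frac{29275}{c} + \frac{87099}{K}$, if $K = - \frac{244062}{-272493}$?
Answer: $\frac{15639868538179}{160828514} \approx 97246.0$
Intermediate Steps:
$K = \frac{2086}{2329}$ ($K = \left(-244062\right) \left(- \frac{1}{272493}\right) = \frac{2086}{2329} \approx 0.89566$)
$- \frac{29275}{c} + \frac{87099}{K} = - \frac{29275}{-77099} + \frac{87099}{\frac{2086}{2329}} = \left(-29275\right) \left(- \frac{1}{77099}\right) + 87099 \cdot \frac{2329}{2086} = \frac{29275}{77099} + \frac{202853571}{2086} = \frac{15639868538179}{160828514}$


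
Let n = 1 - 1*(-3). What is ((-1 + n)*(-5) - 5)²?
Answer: 400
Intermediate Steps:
n = 4 (n = 1 + 3 = 4)
((-1 + n)*(-5) - 5)² = ((-1 + 4)*(-5) - 5)² = (3*(-5) - 5)² = (-15 - 5)² = (-20)² = 400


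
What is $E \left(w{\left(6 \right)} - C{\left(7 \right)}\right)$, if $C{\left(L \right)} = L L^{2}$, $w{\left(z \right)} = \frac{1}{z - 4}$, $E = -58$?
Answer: $19865$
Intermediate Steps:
$w{\left(z \right)} = \frac{1}{-4 + z}$
$C{\left(L \right)} = L^{3}$
$E \left(w{\left(6 \right)} - C{\left(7 \right)}\right) = - 58 \left(\frac{1}{-4 + 6} - 7^{3}\right) = - 58 \left(\frac{1}{2} - 343\right) = \left(-58\right) \left(- \frac{685}{2}\right) = 19865$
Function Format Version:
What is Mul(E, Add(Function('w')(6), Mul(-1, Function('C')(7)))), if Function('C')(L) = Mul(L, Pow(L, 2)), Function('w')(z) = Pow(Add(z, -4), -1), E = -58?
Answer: 19865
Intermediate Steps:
Function('w')(z) = Pow(Add(-4, z), -1)
Function('C')(L) = Pow(L, 3)
Mul(E, Add(Function('w')(6), Mul(-1, Function('C')(7)))) = Mul(-58, Add(Pow(Add(-4, 6), -1), Mul(-1, Pow(7, 3)))) = Mul(-58, Add(Pow(2, -1), Mul(-1, 343))) = Mul(-58, Add(Rational(1, 2), -343)) = Mul(-58, Rational(-685, 2)) = 19865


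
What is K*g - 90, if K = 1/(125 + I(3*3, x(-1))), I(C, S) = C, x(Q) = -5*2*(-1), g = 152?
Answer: -5954/67 ≈ -88.866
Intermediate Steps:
x(Q) = 10 (x(Q) = -10*(-1) = 10)
K = 1/134 (K = 1/(125 + 3*3) = 1/(125 + 9) = 1/134 ≈ 0.0074627)
K*g - 90 = (1/134)*152 - 90 = 76/67 - 90 = -5954/67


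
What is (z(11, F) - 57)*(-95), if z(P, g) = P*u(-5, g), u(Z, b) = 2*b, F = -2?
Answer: 9595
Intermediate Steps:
z(P, g) = 2*P*g (z(P, g) = P*(2*g) = 2*P*g)
(z(11, F) - 57)*(-95) = (2*11*(-2) - 57)*(-95) = (-44 - 57)*(-95) = -101*(-95) = 9595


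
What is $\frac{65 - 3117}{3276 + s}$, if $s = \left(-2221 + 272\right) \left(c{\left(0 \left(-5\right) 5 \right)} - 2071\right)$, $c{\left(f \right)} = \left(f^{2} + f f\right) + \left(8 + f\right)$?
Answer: $- \frac{3052}{4024063} \approx -0.00075844$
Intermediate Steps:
$c{\left(f \right)} = 8 + f + 2 f^{2}$ ($c{\left(f \right)} = \left(f^{2} + f^{2}\right) + \left(8 + f\right) = 2 f^{2} + \left(8 + f\right) = 8 + f + 2 f^{2}$)
$s = 4020787$ ($s = \left(-2221 + 272\right) \left(\left(8 + 0 \left(-5\right) 5 + 2 \left(0 \left(-5\right) 5\right)^{2}\right) - 2071\right) = - 1949 \left(\left(8 + 0 \cdot 5 + 2 \left(0 \cdot 5\right)^{2}\right) - 2071\right) = - 1949 \left(\left(8 + 0 + 2 \cdot 0^{2}\right) - 2071\right) = - 1949 \left(\left(8 + 0 + 2 \cdot 0\right) - 2071\right) = - 1949 \left(\left(8 + 0 + 0\right) - 2071\right) = - 1949 \left(8 - 2071\right) = \left(-1949\right) \left(-2063\right) = 4020787$)
$\frac{65 - 3117}{3276 + s} = \frac{65 - 3117}{3276 + 4020787} = - \frac{3052}{4024063}$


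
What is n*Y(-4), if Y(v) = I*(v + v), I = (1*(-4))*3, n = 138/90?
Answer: 736/5 ≈ 147.20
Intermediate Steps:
n = 23/15 (n = 138*(1/90) = 23/15 ≈ 1.5333)
I = -12 (I = -4*3 = -12)
Y(v) = -24*v (Y(v) = -12*(v + v) = -24*v)
n*Y(-4) = 23*(-24*(-4))/15 = (23/15)*96 = 736/5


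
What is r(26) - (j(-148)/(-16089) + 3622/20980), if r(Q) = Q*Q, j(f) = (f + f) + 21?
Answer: 114058938431/168773610 ≈ 675.81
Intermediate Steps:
j(f) = 21 + 2*f (j(f) = 2*f + 21 = 21 + 2*f)
r(Q) = Q²
r(26) - (j(-148)/(-16089) + 3622/20980) = 26² - ((21 + 2*(-148))/(-16089) + 3622/20980) = 676 - ((21 - 296)*(-1/16089) + 3622*(1/20980)) = 676 - (-275*(-1/16089) + 1811/10490) = 676 - (275/16089 + 1811/10490) = 676 - 1*32021929/168773610 = 676 - 32021929/168773610 = 114058938431/168773610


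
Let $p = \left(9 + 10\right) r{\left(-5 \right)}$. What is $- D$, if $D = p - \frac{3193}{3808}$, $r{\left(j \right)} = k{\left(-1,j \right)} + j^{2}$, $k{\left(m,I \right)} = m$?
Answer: $- \frac{1733255}{3808} \approx -455.16$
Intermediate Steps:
$r{\left(j \right)} = -1 + j^{2}$
$p = 456$ ($p = \left(9 + 10\right) \left(-1 + \left(-5\right)^{2}\right) = 19 \left(-1 + 25\right) = 19 \cdot 24 = 456$)
$D = \frac{1733255}{3808}$ ($D = 456 - \frac{3193}{3808} = \frac{1733255}{3808} \approx 455.16$)
$- D = \left(-1\right) \frac{1733255}{3808} = - \frac{1733255}{3808}$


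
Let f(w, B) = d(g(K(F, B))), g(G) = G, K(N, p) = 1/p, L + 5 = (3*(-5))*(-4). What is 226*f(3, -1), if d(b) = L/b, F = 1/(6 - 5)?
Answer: -12430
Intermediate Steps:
F = 1 (F = 1/1 = 1)
L = 55 (L = -5 + (3*(-5))*(-4) = -5 - 15*(-4) = -5 + 60 = 55)
d(b) = 55/b
f(w, B) = 55*B (f(w, B) = 55/(1/B) = 55*B)
226*f(3, -1) = 226*(55*(-1)) = 226*(-55) = -12430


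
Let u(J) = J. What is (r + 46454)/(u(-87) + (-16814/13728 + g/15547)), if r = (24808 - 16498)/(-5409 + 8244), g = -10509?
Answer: -44618698833280/85383074709 ≈ -522.57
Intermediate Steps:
r = 554/189 (r = 8310/2835 = 8310*(1/2835) = 554/189 ≈ 2.9312)
(r + 46454)/(u(-87) + (-16814/13728 + g/15547)) = (554/189 + 46454)/(-87 + (-16814/13728 - 10509/15547)) = 8780360/(189*(-87 + (-16814*1/13728 - 10509*1/15547))) = 8780360/(189*(-87 + (-8407/6864 - 10509/15547))) = 8780360/(189*(-87 - 202837405/106714608)) = 8780360/(189*(-9487008301/106714608)) = (8780360/189)*(-106714608/9487008301) = -44618698833280/85383074709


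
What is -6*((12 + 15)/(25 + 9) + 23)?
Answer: -2427/17 ≈ -142.76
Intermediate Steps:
-6*((12 + 15)/(25 + 9) + 23) = -6*(27/34 + 23) = -6*809/34 = -2427/17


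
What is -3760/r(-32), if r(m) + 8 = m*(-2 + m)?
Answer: -94/27 ≈ -3.4815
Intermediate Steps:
r(m) = -8 + m*(-2 + m)
-3760/r(-32) = -3760/(-8 + (-32)² - 2*(-32)) = -3760/(-8 + 1024 + 64) = -3760/1080 = -3760*1/1080 = -94/27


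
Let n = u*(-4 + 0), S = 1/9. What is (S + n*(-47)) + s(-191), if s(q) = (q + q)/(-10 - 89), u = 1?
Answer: 6335/33 ≈ 191.97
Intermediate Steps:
S = 1/9 ≈ 0.11111
s(q) = -2*q/99 (s(q) = (2*q)/(-99) = (2*q)*(-1/99) = -2*q/99)
n = -4 (n = 1*(-4 + 0) = 1*(-4) = -4)
(S + n*(-47)) + s(-191) = (1/9 - 4*(-47)) - 2/99*(-191) = (1/9 + 188) + 382/99 = 1693/9 + 382/99 = 6335/33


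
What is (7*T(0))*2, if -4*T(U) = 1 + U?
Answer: -7/2 ≈ -3.5000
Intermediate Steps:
T(U) = -¼ - U/4 (T(U) = -(1 + U)/4 = -¼ - U/4)
(7*T(0))*2 = (7*(-¼ - ¼*0))*2 = (7*(-¼ + 0))*2 = (7*(-¼))*2 = -7/4*2 = -7/2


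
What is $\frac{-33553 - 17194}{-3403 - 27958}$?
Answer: $\frac{50747}{31361} \approx 1.6182$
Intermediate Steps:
$\frac{-33553 - 17194}{-3403 - 27958} = - \frac{50747}{-31361} = \left(-50747\right) \left(- \frac{1}{31361}\right) = \frac{50747}{31361}$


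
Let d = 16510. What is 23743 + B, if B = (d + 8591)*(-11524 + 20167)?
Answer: 216971686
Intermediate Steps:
B = 216947943 (B = (16510 + 8591)*(-11524 + 20167) = 25101*8643 = 216947943)
23743 + B = 23743 + 216947943 = 216971686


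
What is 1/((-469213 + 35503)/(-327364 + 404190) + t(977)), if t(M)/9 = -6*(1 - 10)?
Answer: 38413/18451863 ≈ 0.0020818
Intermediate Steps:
t(M) = 486 (t(M) = 9*(-6*(1 - 10)) = 9*(-6*(-9)) = 9*54 = 486)
1/((-469213 + 35503)/(-327364 + 404190) + t(977)) = 1/((-469213 + 35503)/(-327364 + 404190) + 486) = 1/(-433710/76826 + 486) = 1/(-433710*1/76826 + 486) = 1/(-216855/38413 + 486) = 1/(18451863/38413) = 38413/18451863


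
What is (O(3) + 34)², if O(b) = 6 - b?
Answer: 1369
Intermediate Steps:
(O(3) + 34)² = ((6 - 1*3) + 34)² = ((6 - 3) + 34)² = (3 + 34)² = 37² = 1369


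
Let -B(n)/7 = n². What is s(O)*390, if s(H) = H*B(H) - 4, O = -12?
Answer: 4715880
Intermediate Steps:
B(n) = -7*n²
s(H) = -4 - 7*H³ (s(H) = H*(-7*H²) - 4 = -7*H³ - 4 = -4 - 7*H³)
s(O)*390 = (-4 - 7*(-12)³)*390 = (-4 - 7*(-1728))*390 = (-4 + 12096)*390 = 12092*390 = 4715880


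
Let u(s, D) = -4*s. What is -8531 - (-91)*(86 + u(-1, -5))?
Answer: -341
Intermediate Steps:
-8531 - (-91)*(86 + u(-1, -5)) = -8531 - (-91)*(86 - 4*(-1)) = -8531 - (-91)*(86 + 4) = -8531 - (-91)*90 = -8531 - 1*(-8190) = -8531 + 8190 = -341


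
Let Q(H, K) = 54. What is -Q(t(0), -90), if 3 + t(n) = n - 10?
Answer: -54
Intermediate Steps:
t(n) = -13 + n (t(n) = -3 + (n - 10) = -3 + (-10 + n) = -13 + n)
-Q(t(0), -90) = -1*54 = -54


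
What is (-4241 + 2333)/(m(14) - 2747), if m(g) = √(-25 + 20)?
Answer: 291182/419223 + 106*I*√5/419223 ≈ 0.69458 + 0.00056539*I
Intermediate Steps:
m(g) = I*√5 (m(g) = √(-5) = I*√5)
(-4241 + 2333)/(m(14) - 2747) = (-4241 + 2333)/(I*√5 - 2747) = -1908/(-2747 + I*√5)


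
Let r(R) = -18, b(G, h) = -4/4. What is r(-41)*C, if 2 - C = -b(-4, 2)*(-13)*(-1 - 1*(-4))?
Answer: -738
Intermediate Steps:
b(G, h) = -1 (b(G, h) = -4*¼ = -1)
C = 41 (C = 2 - (-1)*(-1*(-13))*(-1 - 1*(-4)) = 2 - (-1)*13*(-1 + 4) = 2 - (-1)*13*3 = 2 - (-1)*39 = 2 - 1*(-39) = 2 + 39 = 41)
r(-41)*C = -18*41 = -738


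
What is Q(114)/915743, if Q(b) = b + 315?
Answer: 429/915743 ≈ 0.00046847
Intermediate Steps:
Q(b) = 315 + b
Q(114)/915743 = (315 + 114)/915743 = 429*(1/915743) = 429/915743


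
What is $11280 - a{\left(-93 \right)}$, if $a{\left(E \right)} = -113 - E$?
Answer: $11300$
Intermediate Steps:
$11280 - a{\left(-93 \right)} = 11280 - \left(-113 - -93\right) = 11280 - \left(-113 + 93\right) = 11280 - -20 = 11280 + 20 = 11300$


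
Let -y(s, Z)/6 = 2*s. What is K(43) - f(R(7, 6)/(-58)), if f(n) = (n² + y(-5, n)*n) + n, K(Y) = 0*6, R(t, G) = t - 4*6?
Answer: -60435/3364 ≈ -17.965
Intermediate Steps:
R(t, G) = -24 + t (R(t, G) = t - 24 = -24 + t)
K(Y) = 0
y(s, Z) = -12*s
f(n) = n² + 61*n (f(n) = (n² + (-12*(-5))*n) + n = (n² + 60*n) + n = n² + 61*n)
K(43) - f(R(7, 6)/(-58)) = 0 - (-24 + 7)/(-58)*(61 + (-24 + 7)/(-58)) = 0 - (-17*(-1/58))*(61 - 17*(-1/58)) = 0 - 17*(61 + 17/58)/58 = 0 - 17*3555/(58*58) = 0 - 1*60435/3364 = 0 - 60435/3364 = -60435/3364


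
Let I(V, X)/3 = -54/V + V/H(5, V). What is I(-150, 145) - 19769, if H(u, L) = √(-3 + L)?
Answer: -494198/25 + 150*I*√17/17 ≈ -19768.0 + 36.38*I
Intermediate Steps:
I(V, X) = -162/V + 3*V/√(-3 + V) (I(V, X) = 3*(-54/V + V/(√(-3 + V))) = 3*(-54/V + V/√(-3 + V)) = -162/V + 3*V/√(-3 + V))
I(-150, 145) - 19769 = (-162/(-150) + 3*(-150)/√(-3 - 150)) - 19769 = (-162*(-1/150) + 3*(-150)/√(-153)) - 19769 = (27/25 + 3*(-150)*(-I*√17/51)) - 19769 = (27/25 + 150*I*√17/17) - 19769 = -494198/25 + 150*I*√17/17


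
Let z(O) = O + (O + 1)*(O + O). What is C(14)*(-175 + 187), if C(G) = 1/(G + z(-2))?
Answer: ¾ ≈ 0.75000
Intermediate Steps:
z(O) = O + 2*O*(1 + O) (z(O) = O + (1 + O)*(2*O) = O + 2*O*(1 + O))
C(G) = 1/(2 + G) (C(G) = 1/(G - 2*(3 + 2*(-2))) = 1/(G - 2*(3 - 4)) = 1/(G - 2*(-1)) = 1/(G + 2) = 1/(2 + G))
C(14)*(-175 + 187) = (-175 + 187)/(2 + 14) = 12/16 = (1/16)*12 = ¾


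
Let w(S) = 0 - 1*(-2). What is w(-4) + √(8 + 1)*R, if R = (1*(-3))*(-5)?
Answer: 47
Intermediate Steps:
w(S) = 2 (w(S) = 0 + 2 = 2)
R = 15 (R = -3*(-5) = 15)
w(-4) + √(8 + 1)*R = 2 + √(8 + 1)*15 = 2 + √9*15 = 2 + 3*15 = 2 + 45 = 47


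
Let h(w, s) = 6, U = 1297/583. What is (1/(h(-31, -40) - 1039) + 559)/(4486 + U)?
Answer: 336651018/2702983955 ≈ 0.12455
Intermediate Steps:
U = 1297/583 (U = 1297*(1/583) = 1297/583 ≈ 2.2247)
(1/(h(-31, -40) - 1039) + 559)/(4486 + U) = (1/(6 - 1039) + 559)/(4486 + 1297/583) = (1/(-1033) + 559)/(2616635/583) = (-1/1033 + 559)*(583/2616635) = (577446/1033)*(583/2616635) = 336651018/2702983955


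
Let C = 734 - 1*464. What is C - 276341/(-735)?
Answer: 474791/735 ≈ 645.97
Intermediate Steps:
C = 270 (C = 734 - 464 = 270)
C - 276341/(-735) = 270 - 276341/(-735) = 270 - 276341*(-1)/735 = 270 - 377*(-733/735) = 270 + 276341/735 = 474791/735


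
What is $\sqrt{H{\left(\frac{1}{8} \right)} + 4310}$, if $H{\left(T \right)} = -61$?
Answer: $\sqrt{4249} \approx 65.184$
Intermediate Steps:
$\sqrt{H{\left(\frac{1}{8} \right)} + 4310} = \sqrt{-61 + 4310} = \sqrt{4249}$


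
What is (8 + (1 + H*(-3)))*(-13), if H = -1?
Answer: -156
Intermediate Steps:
(8 + (1 + H*(-3)))*(-13) = (8 + (1 - 1*(-3)))*(-13) = (8 + (1 + 3))*(-13) = (8 + 4)*(-13) = 12*(-13) = -156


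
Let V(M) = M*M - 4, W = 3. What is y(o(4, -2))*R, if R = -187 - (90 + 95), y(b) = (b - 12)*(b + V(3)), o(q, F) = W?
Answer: 26784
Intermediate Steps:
V(M) = -4 + M² (V(M) = M² - 4 = -4 + M²)
o(q, F) = 3
y(b) = (-12 + b)*(5 + b) (y(b) = (b - 12)*(b + (-4 + 3²)) = (-12 + b)*(b + (-4 + 9)) = (-12 + b)*(b + 5) = (-12 + b)*(5 + b))
R = -372 (R = -187 - 1*185 = -187 - 185 = -372)
y(o(4, -2))*R = (-60 + 3² - 7*3)*(-372) = (-60 + 9 - 21)*(-372) = -72*(-372) = 26784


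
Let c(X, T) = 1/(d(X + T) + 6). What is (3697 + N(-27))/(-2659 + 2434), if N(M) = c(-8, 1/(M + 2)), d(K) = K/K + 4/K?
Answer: -966436/58815 ≈ -16.432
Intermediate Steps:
d(K) = 1 + 4/K
c(X, T) = 1/(6 + (4 + T + X)/(T + X)) (c(X, T) = 1/((4 + (X + T))/(X + T) + 6) = 1/((4 + (T + X))/(T + X) + 6) = 1/((4 + T + X)/(T + X) + 6) = 1/(6 + (4 + T + X)/(T + X)))
N(M) = (-8 + 1/(2 + M))/(-52 + 7/(2 + M)) (N(M) = (1/(M + 2) - 8)/(4 + 7/(M + 2) + 7*(-8)) = (1/(2 + M) - 8)/(4 + 7/(2 + M) - 56) = (-8 + 1/(2 + M))/(-52 + 7/(2 + M)))
(3697 + N(-27))/(-2659 + 2434) = (3697 + (15 + 8*(-27))/(97 + 52*(-27)))/(-2659 + 2434) = (3697 + (15 - 216)/(97 - 1404))/(-225) = (3697 - 201/(-1307))*(-1/225) = (3697 - 1/1307*(-201))*(-1/225) = (3697 + 201/1307)*(-1/225) = (4832180/1307)*(-1/225) = -966436/58815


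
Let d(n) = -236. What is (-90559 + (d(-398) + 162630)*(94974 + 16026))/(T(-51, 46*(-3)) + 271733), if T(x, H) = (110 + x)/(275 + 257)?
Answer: 737664793124/11120155 ≈ 66336.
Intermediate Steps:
T(x, H) = 55/266 + x/532 (T(x, H) = (110 + x)/532 = (110 + x)*(1/532) = 55/266 + x/532)
(-90559 + (d(-398) + 162630)*(94974 + 16026))/(T(-51, 46*(-3)) + 271733) = (-90559 + (-236 + 162630)*(94974 + 16026))/((55/266 + (1/532)*(-51)) + 271733) = (-90559 + 162394*111000)/((55/266 - 51/532) + 271733) = (-90559 + 18025734000)/(59/532 + 271733) = 18025643441/(144562015/532) = 18025643441*(532/144562015) = 737664793124/11120155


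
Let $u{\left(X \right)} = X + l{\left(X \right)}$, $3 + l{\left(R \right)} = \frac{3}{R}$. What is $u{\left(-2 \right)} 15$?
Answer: $- \frac{195}{2} \approx -97.5$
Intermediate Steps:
$l{\left(R \right)} = -3 + \frac{3}{R}$
$u{\left(X \right)} = -3 + X + \frac{3}{X}$ ($u{\left(X \right)} = X - \left(3 - \frac{3}{X}\right) = -3 + X + \frac{3}{X}$)
$u{\left(-2 \right)} 15 = \left(-3 - 2 + \frac{3}{-2}\right) 15 = \left(-3 - 2 + 3 \left(- \frac{1}{2}\right)\right) 15 = \left(-3 - 2 - \frac{3}{2}\right) 15 = \left(- \frac{13}{2}\right) 15 = - \frac{195}{2}$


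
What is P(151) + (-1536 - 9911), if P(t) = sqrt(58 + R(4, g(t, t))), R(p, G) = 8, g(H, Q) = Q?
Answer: -11447 + sqrt(66) ≈ -11439.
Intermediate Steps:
P(t) = sqrt(66) (P(t) = sqrt(58 + 8) = sqrt(66))
P(151) + (-1536 - 9911) = sqrt(66) + (-1536 - 9911) = sqrt(66) - 11447 = -11447 + sqrt(66)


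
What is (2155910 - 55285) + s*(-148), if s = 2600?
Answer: 1715825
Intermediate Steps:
(2155910 - 55285) + s*(-148) = (2155910 - 55285) + 2600*(-148) = 2100625 - 384800 = 1715825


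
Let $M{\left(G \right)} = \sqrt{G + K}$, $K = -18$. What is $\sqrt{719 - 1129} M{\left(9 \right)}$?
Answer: $- 3 \sqrt{410} \approx -60.745$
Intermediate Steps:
$M{\left(G \right)} = \sqrt{-18 + G}$ ($M{\left(G \right)} = \sqrt{G - 18} = \sqrt{-18 + G}$)
$\sqrt{719 - 1129} M{\left(9 \right)} = \sqrt{719 - 1129} \sqrt{-18 + 9} = \sqrt{-410} \sqrt{-9} = i \sqrt{410} \cdot 3 i = - 3 \sqrt{410}$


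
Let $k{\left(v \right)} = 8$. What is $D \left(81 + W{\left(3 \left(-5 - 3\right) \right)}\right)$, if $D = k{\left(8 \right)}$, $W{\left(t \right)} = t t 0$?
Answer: $648$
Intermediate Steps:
$W{\left(t \right)} = 0$ ($W{\left(t \right)} = t^{2} \cdot 0 = 0$)
$D = 8$
$D \left(81 + W{\left(3 \left(-5 - 3\right) \right)}\right) = 8 \left(81 + 0\right) = 8 \cdot 81 = 648$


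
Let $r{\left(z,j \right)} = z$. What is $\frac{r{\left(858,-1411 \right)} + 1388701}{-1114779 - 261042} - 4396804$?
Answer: $- \frac{6049216665643}{1375821} \approx -4.3968 \cdot 10^{6}$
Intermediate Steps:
$\frac{r{\left(858,-1411 \right)} + 1388701}{-1114779 - 261042} - 4396804 = \frac{858 + 1388701}{-1114779 - 261042} - 4396804 = \frac{1389559}{-1375821} - 4396804 = 1389559 \left(- \frac{1}{1375821}\right) - 4396804 = - \frac{1389559}{1375821} - 4396804 = - \frac{6049216665643}{1375821}$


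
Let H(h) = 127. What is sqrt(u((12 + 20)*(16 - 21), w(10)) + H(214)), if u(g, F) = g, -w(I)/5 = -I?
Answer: I*sqrt(33) ≈ 5.7446*I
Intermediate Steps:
w(I) = 5*I (w(I) = -(-5)*I = 5*I)
sqrt(u((12 + 20)*(16 - 21), w(10)) + H(214)) = sqrt((12 + 20)*(16 - 21) + 127) = sqrt(32*(-5) + 127) = sqrt(-160 + 127) = sqrt(-33) = I*sqrt(33)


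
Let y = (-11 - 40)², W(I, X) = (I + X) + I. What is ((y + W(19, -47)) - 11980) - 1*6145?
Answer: -15533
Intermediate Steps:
W(I, X) = X + 2*I
y = 2601 (y = (-51)² = 2601)
((y + W(19, -47)) - 11980) - 1*6145 = ((2601 + (-47 + 2*19)) - 11980) - 1*6145 = ((2601 + (-47 + 38)) - 11980) - 6145 = ((2601 - 9) - 11980) - 6145 = (2592 - 11980) - 6145 = -9388 - 6145 = -15533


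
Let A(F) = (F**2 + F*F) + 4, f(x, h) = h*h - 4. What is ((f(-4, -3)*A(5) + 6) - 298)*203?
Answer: -4466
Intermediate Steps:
f(x, h) = -4 + h**2 (f(x, h) = h**2 - 4 = -4 + h**2)
A(F) = 4 + 2*F**2 (A(F) = (F**2 + F**2) + 4 = 2*F**2 + 4 = 4 + 2*F**2)
((f(-4, -3)*A(5) + 6) - 298)*203 = (((-4 + (-3)**2)*(4 + 2*5**2) + 6) - 298)*203 = (((-4 + 9)*(4 + 2*25) + 6) - 298)*203 = ((5*(4 + 50) + 6) - 298)*203 = ((5*54 + 6) - 298)*203 = ((270 + 6) - 298)*203 = (276 - 298)*203 = -22*203 = -4466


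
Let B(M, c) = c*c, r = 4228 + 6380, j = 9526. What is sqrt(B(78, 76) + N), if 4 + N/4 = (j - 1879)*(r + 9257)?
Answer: 2*sqrt(151909095) ≈ 24650.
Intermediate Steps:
r = 10608
B(M, c) = c**2
N = 607630604 (N = -16 + 4*((9526 - 1879)*(10608 + 9257)) = -16 + 4*(7647*19865) = -16 + 4*151907655 = -16 + 607630620 = 607630604)
sqrt(B(78, 76) + N) = sqrt(76**2 + 607630604) = sqrt(5776 + 607630604) = sqrt(607636380) = 2*sqrt(151909095)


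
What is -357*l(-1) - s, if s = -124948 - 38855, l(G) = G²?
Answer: 163446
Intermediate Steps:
s = -163803
-357*l(-1) - s = -357*(-1)² - 1*(-163803) = -357*1 + 163803 = -357 + 163803 = 163446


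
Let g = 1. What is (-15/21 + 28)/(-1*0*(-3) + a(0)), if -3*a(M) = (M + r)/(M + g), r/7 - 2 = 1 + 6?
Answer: -191/147 ≈ -1.2993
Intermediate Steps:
r = 63 (r = 14 + 7*(1 + 6) = 14 + 7*7 = 14 + 49 = 63)
a(M) = -(63 + M)/(3*(1 + M)) (a(M) = -(M + 63)/(3*(M + 1)) = -(63 + M)/(3*(1 + M)))
(-15/21 + 28)/(-1*0*(-3) + a(0)) = (-15/21 + 28)/(-1*0*(-3) + (-63 - 1*0)/(3*(1 + 0))) = (-15*1/21 + 28)/(0*(-3) + (⅓)*(-63 + 0)/1) = (-5/7 + 28)/(0 + (⅓)*1*(-63)) = (191/7)/(0 - 21) = (191/7)/(-21) = -1/21*191/7 = -191/147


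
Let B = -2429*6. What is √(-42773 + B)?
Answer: I*√57347 ≈ 239.47*I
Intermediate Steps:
B = -14574
√(-42773 + B) = √(-42773 - 14574) = √(-57347) = I*√57347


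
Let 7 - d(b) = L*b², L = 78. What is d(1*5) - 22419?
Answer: -24362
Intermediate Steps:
d(b) = 7 - 78*b²
d(1*5) - 22419 = (7 - 78*(1*5)²) - 22419 = (7 - 78*5²) - 22419 = (7 - 78*25) - 22419 = (7 - 1950) - 22419 = -1943 - 22419 = -24362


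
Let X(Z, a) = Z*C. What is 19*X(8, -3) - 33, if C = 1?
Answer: 119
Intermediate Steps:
X(Z, a) = Z (X(Z, a) = Z*1 = Z)
19*X(8, -3) - 33 = 19*8 - 33 = 152 - 33 = 119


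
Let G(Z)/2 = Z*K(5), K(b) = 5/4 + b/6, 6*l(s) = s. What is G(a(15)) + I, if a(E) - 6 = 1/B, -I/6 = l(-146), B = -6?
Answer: 6131/36 ≈ 170.31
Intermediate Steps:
l(s) = s/6
I = 146 (I = -(-146) = -6*(-73/3) = 146)
K(b) = 5/4 + b/6 (K(b) = 5*(¼) + b*(⅙) = 5/4 + b/6)
a(E) = 35/6 (a(E) = 6 + 1/(-6) = 6 - ⅙ = 35/6)
G(Z) = 25*Z/6 (G(Z) = 2*(Z*(5/4 + (⅙)*5)) = 2*(Z*(5/4 + ⅚)) = 2*(Z*(25/12)) = 2*(25*Z/12) = 25*Z/6)
G(a(15)) + I = (25/6)*(35/6) + 146 = 875/36 + 146 = 6131/36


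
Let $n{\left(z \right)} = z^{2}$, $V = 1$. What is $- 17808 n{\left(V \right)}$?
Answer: $-17808$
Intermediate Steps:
$- 17808 n{\left(V \right)} = - 17808 \cdot 1^{2} = \left(-17808\right) 1 = -17808$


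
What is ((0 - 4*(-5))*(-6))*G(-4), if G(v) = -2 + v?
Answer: 720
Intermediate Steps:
((0 - 4*(-5))*(-6))*G(-4) = ((0 - 4*(-5))*(-6))*(-2 - 4) = ((0 + 20)*(-6))*(-6) = (20*(-6))*(-6) = -120*(-6) = 720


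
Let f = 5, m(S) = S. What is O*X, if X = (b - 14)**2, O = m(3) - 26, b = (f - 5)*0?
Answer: -4508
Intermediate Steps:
b = 0 (b = (5 - 5)*0 = 0*0 = 0)
O = -23 (O = 3 - 26 = -23)
X = 196 (X = (0 - 14)**2 = (-14)**2 = 196)
O*X = -23*196 = -4508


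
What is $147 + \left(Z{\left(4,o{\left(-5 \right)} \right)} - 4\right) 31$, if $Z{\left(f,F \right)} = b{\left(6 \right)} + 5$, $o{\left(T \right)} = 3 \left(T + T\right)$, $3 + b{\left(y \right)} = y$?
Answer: $271$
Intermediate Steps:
$b{\left(y \right)} = -3 + y$
$o{\left(T \right)} = 6 T$ ($o{\left(T \right)} = 3 \cdot 2 T = 6 T$)
$Z{\left(f,F \right)} = 8$ ($Z{\left(f,F \right)} = \left(-3 + 6\right) + 5 = 3 + 5 = 8$)
$147 + \left(Z{\left(4,o{\left(-5 \right)} \right)} - 4\right) 31 = 147 + \left(8 - 4\right) 31 = 147 + 4 \cdot 31 = 147 + 124 = 271$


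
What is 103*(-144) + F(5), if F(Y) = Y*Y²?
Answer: -14707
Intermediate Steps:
F(Y) = Y³
103*(-144) + F(5) = 103*(-144) + 5³ = -14832 + 125 = -14707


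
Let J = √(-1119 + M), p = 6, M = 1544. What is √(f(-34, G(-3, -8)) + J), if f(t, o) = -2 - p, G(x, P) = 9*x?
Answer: √(-8 + 5*√17) ≈ 3.5518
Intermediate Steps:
J = 5*√17 (J = √(-1119 + 1544) = √425 = 5*√17 ≈ 20.616)
f(t, o) = -8 (f(t, o) = -2 - 1*6 = -2 - 6 = -8)
√(f(-34, G(-3, -8)) + J) = √(-8 + 5*√17)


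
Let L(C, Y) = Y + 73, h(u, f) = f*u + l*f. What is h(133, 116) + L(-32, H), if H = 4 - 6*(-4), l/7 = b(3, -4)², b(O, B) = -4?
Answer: 28521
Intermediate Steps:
l = 112 (l = 7*(-4)² = 7*16 = 112)
H = 28 (H = 4 + 24 = 28)
h(u, f) = 112*f + f*u (h(u, f) = f*u + 112*f = 112*f + f*u)
L(C, Y) = 73 + Y
h(133, 116) + L(-32, H) = 116*(112 + 133) + (73 + 28) = 116*245 + 101 = 28420 + 101 = 28521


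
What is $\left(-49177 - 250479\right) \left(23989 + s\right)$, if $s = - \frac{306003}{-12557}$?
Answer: $- \frac{90357034458656}{12557} \approx -7.1957 \cdot 10^{9}$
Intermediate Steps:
$s = \frac{306003}{12557}$ ($s = \left(-306003\right) \left(- \frac{1}{12557}\right) = \frac{306003}{12557} \approx 24.369$)
$\left(-49177 - 250479\right) \left(23989 + s\right) = \left(-49177 - 250479\right) \left(23989 + \frac{306003}{12557}\right) = \left(-299656\right) \frac{301535876}{12557} = - \frac{90357034458656}{12557}$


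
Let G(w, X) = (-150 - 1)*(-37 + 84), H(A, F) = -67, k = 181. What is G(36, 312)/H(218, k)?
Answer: 7097/67 ≈ 105.93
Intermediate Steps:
G(w, X) = -7097 (G(w, X) = -151*47 = -7097)
G(36, 312)/H(218, k) = -7097/(-67) = -7097*(-1/67) = 7097/67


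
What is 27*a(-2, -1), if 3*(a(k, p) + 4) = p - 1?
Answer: -126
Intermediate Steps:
a(k, p) = -13/3 + p/3 (a(k, p) = -4 + (p - 1)/3 = -4 + (-1 + p)/3 = -4 + (-⅓ + p/3) = -13/3 + p/3)
27*a(-2, -1) = 27*(-13/3 + (⅓)*(-1)) = 27*(-13/3 - ⅓) = 27*(-14/3) = -126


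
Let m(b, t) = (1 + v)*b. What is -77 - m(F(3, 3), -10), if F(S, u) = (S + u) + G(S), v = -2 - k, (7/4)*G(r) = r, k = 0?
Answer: -485/7 ≈ -69.286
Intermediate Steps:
G(r) = 4*r/7
v = -2 (v = -2 - 1*0 = -2 + 0 = -2)
F(S, u) = u + 11*S/7 (F(S, u) = (S + u) + 4*S/7 = u + 11*S/7)
m(b, t) = -b (m(b, t) = (1 - 2)*b = -b)
-77 - m(F(3, 3), -10) = -77 - (-1)*(3 + (11/7)*3) = -77 - (-1)*(3 + 33/7) = -77 - (-1)*54/7 = -77 - 1*(-54/7) = -77 + 54/7 = -485/7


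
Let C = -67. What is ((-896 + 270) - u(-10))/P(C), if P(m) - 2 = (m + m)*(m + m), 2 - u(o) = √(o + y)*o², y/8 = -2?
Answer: -314/8979 + 50*I*√26/8979 ≈ -0.03497 + 0.028394*I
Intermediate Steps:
y = -16 (y = 8*(-2) = -16)
u(o) = 2 - o²*√(-16 + o) (u(o) = 2 - √(o - 16)*o² = 2 - √(-16 + o)*o² = 2 - o²*√(-16 + o))
P(m) = 2 + 4*m² (P(m) = 2 + (m + m)*(m + m) = 2 + (2*m)*(2*m) = 2 + 4*m²)
((-896 + 270) - u(-10))/P(C) = ((-896 + 270) - (2 - 1*(-10)²*√(-16 - 10)))/(2 + 4*(-67)²) = (-626 - (2 - 1*100*√(-26)))/(2 + 4*4489) = (-626 - (2 - 1*100*I*√26))/(2 + 17956) = (-626 - (2 - 100*I*√26))/17958 = (-626 + (-2 + 100*I*√26))*(1/17958) = (-628 + 100*I*√26)*(1/17958) = -314/8979 + 50*I*√26/8979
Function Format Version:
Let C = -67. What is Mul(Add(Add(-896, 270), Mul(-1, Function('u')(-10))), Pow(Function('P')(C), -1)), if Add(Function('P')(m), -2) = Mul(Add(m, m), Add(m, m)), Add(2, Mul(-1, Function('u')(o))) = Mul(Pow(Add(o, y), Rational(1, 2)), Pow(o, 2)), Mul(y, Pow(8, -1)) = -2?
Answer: Add(Rational(-314, 8979), Mul(Rational(50, 8979), I, Pow(26, Rational(1, 2)))) ≈ Add(-0.034970, Mul(0.028394, I))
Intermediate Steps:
y = -16 (y = Mul(8, -2) = -16)
Function('u')(o) = Add(2, Mul(-1, Pow(o, 2), Pow(Add(-16, o), Rational(1, 2)))) (Function('u')(o) = Add(2, Mul(-1, Mul(Pow(Add(o, -16), Rational(1, 2)), Pow(o, 2)))) = Add(2, Mul(-1, Mul(Pow(Add(-16, o), Rational(1, 2)), Pow(o, 2)))) = Add(2, Mul(-1, Mul(Pow(o, 2), Pow(Add(-16, o), Rational(1, 2))))) = Add(2, Mul(-1, Pow(o, 2), Pow(Add(-16, o), Rational(1, 2)))))
Function('P')(m) = Add(2, Mul(4, Pow(m, 2))) (Function('P')(m) = Add(2, Mul(Add(m, m), Add(m, m))) = Add(2, Mul(Mul(2, m), Mul(2, m))) = Add(2, Mul(4, Pow(m, 2))))
Mul(Add(Add(-896, 270), Mul(-1, Function('u')(-10))), Pow(Function('P')(C), -1)) = Mul(Add(Add(-896, 270), Mul(-1, Add(2, Mul(-1, Pow(-10, 2), Pow(Add(-16, -10), Rational(1, 2)))))), Pow(Add(2, Mul(4, Pow(-67, 2))), -1)) = Mul(Add(-626, Mul(-1, Add(2, Mul(-1, 100, Pow(-26, Rational(1, 2)))))), Pow(Add(2, Mul(4, 4489)), -1)) = Mul(Add(-626, Mul(-1, Add(2, Mul(-1, 100, Mul(I, Pow(26, Rational(1, 2))))))), Pow(Add(2, 17956), -1)) = Mul(Add(-626, Mul(-1, Add(2, Mul(-100, I, Pow(26, Rational(1, 2)))))), Pow(17958, -1)) = Mul(Add(-626, Add(-2, Mul(100, I, Pow(26, Rational(1, 2))))), Rational(1, 17958)) = Mul(Add(-628, Mul(100, I, Pow(26, Rational(1, 2)))), Rational(1, 17958)) = Add(Rational(-314, 8979), Mul(Rational(50, 8979), I, Pow(26, Rational(1, 2))))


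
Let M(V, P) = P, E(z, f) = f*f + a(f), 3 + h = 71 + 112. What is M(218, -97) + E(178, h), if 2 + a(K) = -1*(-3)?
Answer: 32304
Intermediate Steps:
a(K) = 1 (a(K) = -2 - 1*(-3) = -2 + 3 = 1)
h = 180 (h = -3 + (71 + 112) = -3 + 183 = 180)
E(z, f) = 1 + f² (E(z, f) = f*f + 1 = f² + 1 = 1 + f²)
M(218, -97) + E(178, h) = -97 + (1 + 180²) = -97 + (1 + 32400) = -97 + 32401 = 32304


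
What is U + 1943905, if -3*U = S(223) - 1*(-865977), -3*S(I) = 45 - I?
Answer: 14897036/9 ≈ 1.6552e+6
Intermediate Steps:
S(I) = -15 + I/3 (S(I) = -(45 - I)/3 = -15 + I/3)
U = -2598109/9 (U = -((-15 + (⅓)*223) - 1*(-865977))/3 = -((-15 + 223/3) + 865977)/3 = -(178/3 + 865977)/3 = -⅓*2598109/3 = -2598109/9 ≈ -2.8868e+5)
U + 1943905 = -2598109/9 + 1943905 = 14897036/9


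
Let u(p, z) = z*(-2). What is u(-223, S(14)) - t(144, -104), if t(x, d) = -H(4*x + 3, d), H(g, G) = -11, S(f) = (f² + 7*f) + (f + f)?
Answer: -655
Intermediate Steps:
S(f) = f² + 9*f (S(f) = (f² + 7*f) + 2*f = f² + 9*f)
u(p, z) = -2*z
t(x, d) = 11 (t(x, d) = -1*(-11) = 11)
u(-223, S(14)) - t(144, -104) = -28*(9 + 14) - 1*11 = -28*23 - 11 = -2*322 - 11 = -644 - 11 = -655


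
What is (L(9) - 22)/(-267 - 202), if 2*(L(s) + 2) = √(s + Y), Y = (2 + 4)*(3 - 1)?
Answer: 24/469 - √21/938 ≈ 0.046287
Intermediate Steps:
Y = 12 (Y = 6*2 = 12)
L(s) = -2 + √(12 + s)/2 (L(s) = -2 + √(s + 12)/2 = -2 + √(12 + s)/2)
(L(9) - 22)/(-267 - 202) = ((-2 + √(12 + 9)/2) - 22)/(-267 - 202) = ((-2 + √21/2) - 22)/(-469) = (-24 + √21/2)*(-1/469) = 24/469 - √21/938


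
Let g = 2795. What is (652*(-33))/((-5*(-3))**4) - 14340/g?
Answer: -52406648/9433125 ≈ -5.5556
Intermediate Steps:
(652*(-33))/((-5*(-3))**4) - 14340/g = (652*(-33))/((-5*(-3))**4) - 14340/2795 = -21516/(15**4) - 14340*1/2795 = -21516/50625 - 2868/559 = -21516*1/50625 - 2868/559 = -7172/16875 - 2868/559 = -52406648/9433125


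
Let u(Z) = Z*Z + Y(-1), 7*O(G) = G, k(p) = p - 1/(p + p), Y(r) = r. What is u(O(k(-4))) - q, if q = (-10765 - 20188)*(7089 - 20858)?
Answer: -1336537665727/3136 ≈ -4.2619e+8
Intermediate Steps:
k(p) = p - 1/(2*p)
O(G) = G/7
u(Z) = -1 + Z² (u(Z) = Z*Z - 1 = Z² - 1 = -1 + Z²)
q = 426191857 (q = -30953*(-13769) = 426191857)
u(O(k(-4))) - q = (-1 + ((-4 - ½/(-4))/7)²) - 1*426191857 = (-1 + ((-4 - ½*(-¼))/7)²) - 426191857 = (-1 + ((-4 + ⅛)/7)²) - 426191857 = (-1 + ((⅐)*(-31/8))²) - 426191857 = (-1 + (-31/56)²) - 426191857 = (-1 + 961/3136) - 426191857 = -2175/3136 - 426191857 = -1336537665727/3136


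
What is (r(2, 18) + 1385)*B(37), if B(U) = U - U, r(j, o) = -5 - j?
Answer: 0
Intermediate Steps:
B(U) = 0
(r(2, 18) + 1385)*B(37) = ((-5 - 1*2) + 1385)*0 = ((-5 - 2) + 1385)*0 = (-7 + 1385)*0 = 1378*0 = 0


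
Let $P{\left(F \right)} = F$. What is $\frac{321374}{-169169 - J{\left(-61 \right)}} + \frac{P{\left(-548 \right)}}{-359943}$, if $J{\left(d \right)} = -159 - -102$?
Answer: $- \frac{57791824153}{30435340308} \approx -1.8988$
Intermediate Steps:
$J{\left(d \right)} = -57$ ($J{\left(d \right)} = -159 + 102 = -57$)
$\frac{321374}{-169169 - J{\left(-61 \right)}} + \frac{P{\left(-548 \right)}}{-359943} = \frac{321374}{-169169 - -57} - \frac{548}{-359943} = \frac{321374}{-169169 + 57} - - \frac{548}{359943} = \frac{321374}{-169112} + \frac{548}{359943} = 321374 \left(- \frac{1}{169112}\right) + \frac{548}{359943} = - \frac{160687}{84556} + \frac{548}{359943} = - \frac{57791824153}{30435340308}$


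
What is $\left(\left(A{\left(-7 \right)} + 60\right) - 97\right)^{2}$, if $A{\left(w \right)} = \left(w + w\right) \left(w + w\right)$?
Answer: $25281$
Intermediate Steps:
$A{\left(w \right)} = 4 w^{2}$ ($A{\left(w \right)} = 2 w 2 w = 4 w^{2}$)
$\left(\left(A{\left(-7 \right)} + 60\right) - 97\right)^{2} = \left(\left(4 \left(-7\right)^{2} + 60\right) - 97\right)^{2} = \left(\left(4 \cdot 49 + 60\right) - 97\right)^{2} = \left(\left(196 + 60\right) - 97\right)^{2} = \left(256 - 97\right)^{2} = 159^{2} = 25281$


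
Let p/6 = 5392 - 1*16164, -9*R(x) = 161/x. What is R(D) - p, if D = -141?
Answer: 82018169/1269 ≈ 64632.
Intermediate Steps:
R(x) = -161/(9*x)
p = -64632 (p = 6*(5392 - 1*16164) = 6*(5392 - 16164) = 6*(-10772) = -64632)
R(D) - p = -161/9/(-141) - 1*(-64632) = -161/9*(-1/141) + 64632 = 161/1269 + 64632 = 82018169/1269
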